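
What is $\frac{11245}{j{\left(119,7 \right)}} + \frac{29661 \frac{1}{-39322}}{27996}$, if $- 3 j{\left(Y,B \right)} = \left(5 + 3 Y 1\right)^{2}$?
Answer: $- \frac{3095112962117}{12021744087944} \approx -0.25746$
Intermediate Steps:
$j{\left(Y,B \right)} = - \frac{\left(5 + 3 Y\right)^{2}}{3}$ ($j{\left(Y,B \right)} = - \frac{\left(5 + 3 Y 1\right)^{2}}{3} = - \frac{\left(5 + 3 Y\right)^{2}}{3}$)
$\frac{11245}{j{\left(119,7 \right)}} + \frac{29661 \frac{1}{-39322}}{27996} = \frac{11245}{\left(- \frac{1}{3}\right) \left(5 + 3 \cdot 119\right)^{2}} + \frac{29661 \frac{1}{-39322}}{27996} = \frac{11245}{\left(- \frac{1}{3}\right) \left(5 + 357\right)^{2}} + 29661 \left(- \frac{1}{39322}\right) \frac{1}{27996} = \frac{11245}{\left(- \frac{1}{3}\right) 362^{2}} - \frac{9887}{366952904} = \frac{11245}{\left(- \frac{1}{3}\right) 131044} - \frac{9887}{366952904} = \frac{11245}{- \frac{131044}{3}} - \frac{9887}{366952904} = 11245 \left(- \frac{3}{131044}\right) - \frac{9887}{366952904} = - \frac{33735}{131044} - \frac{9887}{366952904} = - \frac{3095112962117}{12021744087944}$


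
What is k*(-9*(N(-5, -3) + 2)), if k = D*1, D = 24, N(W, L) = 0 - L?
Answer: -1080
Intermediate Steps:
N(W, L) = -L
k = 24 (k = 24*1 = 24)
k*(-9*(N(-5, -3) + 2)) = 24*(-9*(-1*(-3) + 2)) = 24*(-9*(3 + 2)) = 24*(-9*5) = 24*(-45) = -1080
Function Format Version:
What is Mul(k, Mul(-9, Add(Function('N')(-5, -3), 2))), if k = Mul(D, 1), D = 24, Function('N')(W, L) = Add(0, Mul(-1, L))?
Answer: -1080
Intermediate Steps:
Function('N')(W, L) = Mul(-1, L)
k = 24 (k = Mul(24, 1) = 24)
Mul(k, Mul(-9, Add(Function('N')(-5, -3), 2))) = Mul(24, Mul(-9, Add(Mul(-1, -3), 2))) = Mul(24, Mul(-9, Add(3, 2))) = Mul(24, Mul(-9, 5)) = Mul(24, -45) = -1080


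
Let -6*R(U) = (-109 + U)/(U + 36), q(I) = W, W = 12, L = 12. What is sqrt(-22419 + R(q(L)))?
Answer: 5*I*sqrt(516526)/24 ≈ 149.73*I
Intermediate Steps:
q(I) = 12
R(U) = -(-109 + U)/(6*(36 + U)) (R(U) = -(-109 + U)/(6*(U + 36)) = -(-109 + U)/(6*(36 + U)))
sqrt(-22419 + R(q(L))) = sqrt(-22419 + (109 - 1*12)/(6*(36 + 12))) = sqrt(-22419 + (1/6)*(109 - 12)/48) = sqrt(-22419 + (1/6)*(1/48)*97) = sqrt(-22419 + 97/288) = sqrt(-6456575/288) = 5*I*sqrt(516526)/24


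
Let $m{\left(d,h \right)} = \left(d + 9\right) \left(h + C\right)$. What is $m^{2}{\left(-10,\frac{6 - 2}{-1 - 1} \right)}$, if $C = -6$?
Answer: $64$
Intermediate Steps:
$m{\left(d,h \right)} = \left(-6 + h\right) \left(9 + d\right)$ ($m{\left(d,h \right)} = \left(d + 9\right) \left(h - 6\right) = \left(9 + d\right) \left(-6 + h\right) = \left(-6 + h\right) \left(9 + d\right)$)
$m^{2}{\left(-10,\frac{6 - 2}{-1 - 1} \right)} = \left(-54 - -60 + 9 \frac{6 - 2}{-1 - 1} - 10 \frac{6 - 2}{-1 - 1}\right)^{2} = \left(-54 + 60 + 9 \frac{4}{-2} - 10 \frac{4}{-2}\right)^{2} = \left(-54 + 60 + 9 \cdot 4 \left(- \frac{1}{2}\right) - 10 \cdot 4 \left(- \frac{1}{2}\right)\right)^{2} = \left(-54 + 60 + 9 \left(-2\right) - -20\right)^{2} = \left(-54 + 60 - 18 + 20\right)^{2} = 8^{2} = 64$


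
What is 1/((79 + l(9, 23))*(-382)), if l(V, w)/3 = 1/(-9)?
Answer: -3/90152 ≈ -3.3277e-5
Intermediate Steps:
l(V, w) = -⅓ (l(V, w) = 3/(-9) = 3*(-⅑) = -⅓)
1/((79 + l(9, 23))*(-382)) = 1/((79 - ⅓)*(-382)) = 1/((236/3)*(-382)) = 1/(-90152/3) = -3/90152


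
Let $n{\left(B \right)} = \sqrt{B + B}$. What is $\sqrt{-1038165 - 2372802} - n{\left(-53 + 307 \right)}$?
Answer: $- 2 \sqrt{127} + i \sqrt{3410967} \approx -22.539 + 1846.9 i$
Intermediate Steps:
$n{\left(B \right)} = \sqrt{2} \sqrt{B}$ ($n{\left(B \right)} = \sqrt{2 B} = \sqrt{2} \sqrt{B}$)
$\sqrt{-1038165 - 2372802} - n{\left(-53 + 307 \right)} = \sqrt{-1038165 - 2372802} - \sqrt{2} \sqrt{-53 + 307} = \sqrt{-3410967} - \sqrt{2} \sqrt{254} = i \sqrt{3410967} - 2 \sqrt{127} = - 2 \sqrt{127} + i \sqrt{3410967}$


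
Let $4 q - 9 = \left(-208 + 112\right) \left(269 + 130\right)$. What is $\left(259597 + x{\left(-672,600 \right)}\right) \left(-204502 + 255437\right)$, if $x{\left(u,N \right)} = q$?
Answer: $\frac{50939736955}{4} \approx 1.2735 \cdot 10^{10}$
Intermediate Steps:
$q = - \frac{38295}{4}$ ($q = \frac{9}{4} + \frac{\left(-208 + 112\right) \left(269 + 130\right)}{4} = \frac{9}{4} + \frac{\left(-96\right) 399}{4} = \frac{9}{4} + \frac{1}{4} \left(-38304\right) = \frac{9}{4} - 9576 = - \frac{38295}{4} \approx -9573.8$)
$x{\left(u,N \right)} = - \frac{38295}{4}$
$\left(259597 + x{\left(-672,600 \right)}\right) \left(-204502 + 255437\right) = \left(259597 - \frac{38295}{4}\right) \left(-204502 + 255437\right) = \frac{1000093}{4} \cdot 50935 = \frac{50939736955}{4}$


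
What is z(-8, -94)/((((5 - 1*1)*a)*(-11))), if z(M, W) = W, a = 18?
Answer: 47/396 ≈ 0.11869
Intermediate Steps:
z(-8, -94)/((((5 - 1*1)*a)*(-11))) = -94*(-1/(198*(5 - 1*1))) = -94*(-1/(198*(5 - 1))) = -94/((4*18)*(-11)) = -94/(72*(-11)) = -94/(-792) = -94*(-1/792) = 47/396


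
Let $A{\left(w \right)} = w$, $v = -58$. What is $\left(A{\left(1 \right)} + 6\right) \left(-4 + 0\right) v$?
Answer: $1624$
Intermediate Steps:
$\left(A{\left(1 \right)} + 6\right) \left(-4 + 0\right) v = \left(1 + 6\right) \left(-4 + 0\right) \left(-58\right) = 7 \left(-4\right) \left(-58\right) = \left(-28\right) \left(-58\right) = 1624$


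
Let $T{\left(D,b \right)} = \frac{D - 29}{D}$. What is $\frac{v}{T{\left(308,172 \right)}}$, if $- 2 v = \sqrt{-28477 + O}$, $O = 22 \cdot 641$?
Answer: $- \frac{3850 i \sqrt{23}}{279} \approx - 66.179 i$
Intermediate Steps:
$O = 14102$
$T{\left(D,b \right)} = \frac{-29 + D}{D}$
$v = - \frac{25 i \sqrt{23}}{2}$ ($v = - \frac{\sqrt{-28477 + 14102}}{2} = - \frac{\sqrt{-14375}}{2} = - \frac{25 i \sqrt{23}}{2} \approx - 59.948 i$)
$\frac{v}{T{\left(308,172 \right)}} = \frac{\left(- \frac{25}{2}\right) i \sqrt{23}}{\frac{1}{308} \left(-29 + 308\right)} = \frac{\left(- \frac{25}{2}\right) i \sqrt{23}}{\frac{1}{308} \cdot 279} = \frac{\left(- \frac{25}{2}\right) i \sqrt{23}}{\frac{279}{308}} = - \frac{25 i \sqrt{23}}{2} \cdot \frac{308}{279} = - \frac{3850 i \sqrt{23}}{279}$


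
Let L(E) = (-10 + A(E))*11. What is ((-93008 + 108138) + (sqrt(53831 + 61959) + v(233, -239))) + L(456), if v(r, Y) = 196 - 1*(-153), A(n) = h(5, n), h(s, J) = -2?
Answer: 15347 + sqrt(115790) ≈ 15687.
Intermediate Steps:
A(n) = -2
v(r, Y) = 349 (v(r, Y) = 196 + 153 = 349)
L(E) = -132 (L(E) = (-10 - 2)*11 = -12*11 = -132)
((-93008 + 108138) + (sqrt(53831 + 61959) + v(233, -239))) + L(456) = ((-93008 + 108138) + (sqrt(53831 + 61959) + 349)) - 132 = (15130 + (sqrt(115790) + 349)) - 132 = (15130 + (349 + sqrt(115790))) - 132 = (15479 + sqrt(115790)) - 132 = 15347 + sqrt(115790)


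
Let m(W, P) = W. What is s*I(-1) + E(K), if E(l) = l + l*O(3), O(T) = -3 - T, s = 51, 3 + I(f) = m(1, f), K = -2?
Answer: -92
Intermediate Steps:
I(f) = -2 (I(f) = -3 + 1 = -2)
E(l) = -5*l (E(l) = l + l*(-3 - 1*3) = l + l*(-3 - 3) = l + l*(-6) = l - 6*l = -5*l)
s*I(-1) + E(K) = 51*(-2) - 5*(-2) = -102 + 10 = -92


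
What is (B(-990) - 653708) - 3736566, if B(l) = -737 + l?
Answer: -4392001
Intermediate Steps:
(B(-990) - 653708) - 3736566 = ((-737 - 990) - 653708) - 3736566 = (-1727 - 653708) - 3736566 = -655435 - 3736566 = -4392001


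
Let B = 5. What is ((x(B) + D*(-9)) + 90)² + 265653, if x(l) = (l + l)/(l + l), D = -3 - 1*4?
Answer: 289369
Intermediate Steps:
D = -7 (D = -3 - 4 = -7)
x(l) = 1 (x(l) = (2*l)/((2*l)) = (2*l)*(1/(2*l)) = 1)
((x(B) + D*(-9)) + 90)² + 265653 = ((1 - 7*(-9)) + 90)² + 265653 = ((1 + 63) + 90)² + 265653 = (64 + 90)² + 265653 = 154² + 265653 = 23716 + 265653 = 289369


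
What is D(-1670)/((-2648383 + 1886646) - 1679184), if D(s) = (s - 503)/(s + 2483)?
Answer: 2173/1984468773 ≈ 1.0950e-6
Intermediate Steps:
D(s) = (-503 + s)/(2483 + s)
D(-1670)/((-2648383 + 1886646) - 1679184) = ((-503 - 1670)/(2483 - 1670))/((-2648383 + 1886646) - 1679184) = (-2173/813)/(-761737 - 1679184) = ((1/813)*(-2173))/(-2440921) = -2173/813*(-1/2440921) = 2173/1984468773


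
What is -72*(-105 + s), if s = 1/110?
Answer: 415764/55 ≈ 7559.3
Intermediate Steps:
s = 1/110 ≈ 0.0090909
-72*(-105 + s) = -72*(-105 + 1/110) = -72*(-11549/110) = 415764/55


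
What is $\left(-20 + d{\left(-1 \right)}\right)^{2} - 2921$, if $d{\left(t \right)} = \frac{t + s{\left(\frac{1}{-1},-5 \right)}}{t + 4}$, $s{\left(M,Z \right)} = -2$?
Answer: $-2480$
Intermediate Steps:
$d{\left(t \right)} = \frac{-2 + t}{4 + t}$ ($d{\left(t \right)} = \frac{t - 2}{t + 4} = \frac{-2 + t}{4 + t}$)
$\left(-20 + d{\left(-1 \right)}\right)^{2} - 2921 = \left(-20 + \frac{-2 - 1}{4 - 1}\right)^{2} - 2921 = \left(-20 + \frac{1}{3} \left(-3\right)\right)^{2} - 2921 = \left(-20 - 1\right)^{2} - 2921 = \left(-21\right)^{2} - 2921 = 441 - 2921 = -2480$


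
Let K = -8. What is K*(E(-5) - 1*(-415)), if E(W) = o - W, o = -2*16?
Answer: -3104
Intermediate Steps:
o = -32
E(W) = -32 - W
K*(E(-5) - 1*(-415)) = -8*((-32 - 1*(-5)) - 1*(-415)) = -8*((-32 + 5) + 415) = -8*(-27 + 415) = -8*388 = -3104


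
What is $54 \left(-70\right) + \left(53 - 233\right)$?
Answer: $-3960$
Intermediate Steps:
$54 \left(-70\right) + \left(53 - 233\right) = -3780 - 180 = -3960$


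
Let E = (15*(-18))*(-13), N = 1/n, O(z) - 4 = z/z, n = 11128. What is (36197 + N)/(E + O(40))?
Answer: 402800217/39114920 ≈ 10.298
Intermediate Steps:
O(z) = 5 (O(z) = 4 + z/z = 4 + 1 = 5)
N = 1/11128 ≈ 8.9863e-5
E = 3510 (E = -270*(-13) = 3510)
(36197 + N)/(E + O(40)) = (36197 + 1/11128)/(3510 + 5) = (402800217/11128)/3515 = (402800217/11128)*(1/3515) = 402800217/39114920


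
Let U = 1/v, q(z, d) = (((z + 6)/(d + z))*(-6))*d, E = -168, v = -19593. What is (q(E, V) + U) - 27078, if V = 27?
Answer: -25106744549/920871 ≈ -27264.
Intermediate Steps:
q(z, d) = -6*d*(6 + z)/(d + z) (q(z, d) = (((6 + z)/(d + z))*(-6))*d = (-6*(6 + z)/(d + z))*d = -6*d*(6 + z)/(d + z))
U = -1/19593 (U = 1/(-19593) = -1/19593 ≈ -5.1039e-5)
(q(E, V) + U) - 27078 = (-6*27*(6 - 168)/(27 - 168) - 1/19593) - 27078 = (-6*27*(-162)/(-141) - 1/19593) - 27078 = (-6*27*(-1/141)*(-162) - 1/19593) - 27078 = (-8748/47 - 1/19593) - 27078 = -171399611/920871 - 27078 = -25106744549/920871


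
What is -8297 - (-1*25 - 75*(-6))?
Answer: -8722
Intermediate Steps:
-8297 - (-1*25 - 75*(-6)) = -8297 - (-25 + 450) = -8297 - 1*425 = -8297 - 425 = -8722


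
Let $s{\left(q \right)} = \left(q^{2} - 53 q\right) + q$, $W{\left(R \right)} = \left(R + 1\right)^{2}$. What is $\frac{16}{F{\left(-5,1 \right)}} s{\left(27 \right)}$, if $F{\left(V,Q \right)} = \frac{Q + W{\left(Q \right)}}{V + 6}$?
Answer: $-2160$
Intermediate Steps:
$W{\left(R \right)} = \left(1 + R\right)^{2}$
$F{\left(V,Q \right)} = \frac{Q + \left(1 + Q\right)^{2}}{6 + V}$ ($F{\left(V,Q \right)} = \frac{Q + \left(1 + Q\right)^{2}}{V + 6} = \frac{Q + \left(1 + Q\right)^{2}}{6 + V}$)
$s{\left(q \right)} = q^{2} - 52 q$
$\frac{16}{F{\left(-5,1 \right)}} s{\left(27 \right)} = \frac{16}{\frac{1}{6 - 5} \left(1 + \left(1 + 1\right)^{2}\right)} 27 \left(-52 + 27\right) = \frac{16}{1^{-1} \left(1 + 2^{2}\right)} 27 \left(-25\right) = \frac{16}{1 \left(1 + 4\right)} \left(-675\right) = \frac{16}{1 \cdot 5} \left(-675\right) = \frac{16}{5} \left(-675\right) = -2160$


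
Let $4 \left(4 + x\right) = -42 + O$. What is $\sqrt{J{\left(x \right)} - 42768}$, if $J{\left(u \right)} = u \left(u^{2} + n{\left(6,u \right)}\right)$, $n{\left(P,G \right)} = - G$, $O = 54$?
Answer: $i \sqrt{42770} \approx 206.81 i$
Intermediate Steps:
$x = -1$ ($x = -4 + \frac{-42 + 54}{4} = -4 + \frac{1}{4} \cdot 12 = -4 + 3 = -1$)
$J{\left(u \right)} = u \left(u^{2} - u\right)$
$\sqrt{J{\left(x \right)} - 42768} = \sqrt{\left(-1\right)^{2} \left(-1 - 1\right) - 42768} = \sqrt{1 \left(-2\right) - 42768} = \sqrt{-2 - 42768} = \sqrt{-42770} = i \sqrt{42770}$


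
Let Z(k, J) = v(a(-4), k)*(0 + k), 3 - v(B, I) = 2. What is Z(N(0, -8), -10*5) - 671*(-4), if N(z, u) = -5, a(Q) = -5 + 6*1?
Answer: 2679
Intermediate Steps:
a(Q) = 1 (a(Q) = -5 + 6 = 1)
v(B, I) = 1 (v(B, I) = 3 - 1*2 = 3 - 2 = 1)
Z(k, J) = k (Z(k, J) = 1*(0 + k) = 1*k = k)
Z(N(0, -8), -10*5) - 671*(-4) = -5 - 671*(-4) = -5 + 2684 = 2679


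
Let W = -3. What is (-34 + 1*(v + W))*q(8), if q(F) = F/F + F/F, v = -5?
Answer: -84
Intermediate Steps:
q(F) = 2 (q(F) = 1 + 1 = 2)
(-34 + 1*(v + W))*q(8) = (-34 + 1*(-5 - 3))*2 = (-34 + 1*(-8))*2 = (-34 - 8)*2 = -42*2 = -84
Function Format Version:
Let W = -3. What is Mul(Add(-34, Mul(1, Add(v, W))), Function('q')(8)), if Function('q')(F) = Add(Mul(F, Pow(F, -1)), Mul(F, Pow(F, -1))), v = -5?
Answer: -84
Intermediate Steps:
Function('q')(F) = 2 (Function('q')(F) = Add(1, 1) = 2)
Mul(Add(-34, Mul(1, Add(v, W))), Function('q')(8)) = Mul(Add(-34, Mul(1, Add(-5, -3))), 2) = Mul(Add(-34, Mul(1, -8)), 2) = Mul(Add(-34, -8), 2) = Mul(-42, 2) = -84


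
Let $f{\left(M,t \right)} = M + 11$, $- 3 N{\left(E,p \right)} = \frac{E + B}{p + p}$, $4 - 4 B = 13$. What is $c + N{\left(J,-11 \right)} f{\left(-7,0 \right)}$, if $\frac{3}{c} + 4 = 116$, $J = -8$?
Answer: $- \frac{2197}{3696} \approx -0.59443$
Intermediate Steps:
$B = - \frac{9}{4}$ ($B = 1 - \frac{13}{4} = - \frac{9}{4} \approx -2.25$)
$N{\left(E,p \right)} = - \frac{- \frac{9}{4} + E}{6 p}$ ($N{\left(E,p \right)} = - \frac{\left(E - \frac{9}{4}\right) \frac{1}{p + p}}{3} = - \frac{\left(- \frac{9}{4} + E\right) \frac{1}{2 p}}{3} = - \frac{\frac{1}{2} \frac{1}{p} \left(- \frac{9}{4} + E\right)}{3} = - \frac{- \frac{9}{4} + E}{6 p}$)
$c = \frac{3}{112}$ ($c = \frac{3}{-4 + 116} = \frac{3}{112} \approx 0.026786$)
$f{\left(M,t \right)} = 11 + M$
$c + N{\left(J,-11 \right)} f{\left(-7,0 \right)} = \frac{3}{112} + \frac{9 - -32}{24 \left(-11\right)} \left(11 - 7\right) = \frac{3}{112} + \frac{1}{24} \left(- \frac{1}{11}\right) \left(9 + 32\right) 4 = \frac{3}{112} + \frac{1}{24} \left(- \frac{1}{11}\right) 41 \cdot 4 = \frac{3}{112} - \frac{41}{66} = - \frac{2197}{3696}$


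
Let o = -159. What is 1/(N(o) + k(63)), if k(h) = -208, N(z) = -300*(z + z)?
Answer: 1/95192 ≈ 1.0505e-5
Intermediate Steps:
N(z) = -600*z
1/(N(o) + k(63)) = 1/(-600*(-159) - 208) = 1/(95400 - 208) = 1/95192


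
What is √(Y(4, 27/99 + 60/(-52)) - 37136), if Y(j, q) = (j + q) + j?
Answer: I*√759248490/143 ≈ 192.69*I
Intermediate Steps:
Y(j, q) = q + 2*j
√(Y(4, 27/99 + 60/(-52)) - 37136) = √(((27/99 + 60/(-52)) + 2*4) - 37136) = √(((27*(1/99) + 60*(-1/52)) + 8) - 37136) = √(((3/11 - 15/13) + 8) - 37136) = √((-126/143 + 8) - 37136) = √(1018/143 - 37136) = √(-5309430/143) = I*√759248490/143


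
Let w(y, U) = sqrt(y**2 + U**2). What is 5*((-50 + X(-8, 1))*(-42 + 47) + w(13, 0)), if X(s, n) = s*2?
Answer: -1585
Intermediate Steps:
w(y, U) = sqrt(U**2 + y**2)
X(s, n) = 2*s
5*((-50 + X(-8, 1))*(-42 + 47) + w(13, 0)) = 5*((-50 + 2*(-8))*(-42 + 47) + sqrt(0**2 + 13**2)) = 5*((-50 - 16)*5 + sqrt(0 + 169)) = 5*(-66*5 + sqrt(169)) = 5*(-330 + 13) = 5*(-317) = -1585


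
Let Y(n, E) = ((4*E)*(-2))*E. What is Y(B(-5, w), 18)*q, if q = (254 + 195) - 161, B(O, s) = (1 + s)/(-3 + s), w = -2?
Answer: -746496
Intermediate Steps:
B(O, s) = (1 + s)/(-3 + s)
Y(n, E) = -8*E² (Y(n, E) = (-8*E)*E = -8*E²)
q = 288 (q = 449 - 161 = 288)
Y(B(-5, w), 18)*q = -8*18²*288 = -8*324*288 = -2592*288 = -746496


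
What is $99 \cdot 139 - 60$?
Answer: $13701$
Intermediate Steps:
$99 \cdot 139 - 60 = 13761 - 60 = 13701$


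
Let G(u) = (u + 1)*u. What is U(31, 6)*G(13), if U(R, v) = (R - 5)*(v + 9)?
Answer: 70980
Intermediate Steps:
G(u) = u*(1 + u) (G(u) = (1 + u)*u = u*(1 + u))
U(R, v) = (-5 + R)*(9 + v)
U(31, 6)*G(13) = (-45 - 5*6 + 9*31 + 31*6)*(13*(1 + 13)) = (-45 - 30 + 279 + 186)*(13*14) = 390*182 = 70980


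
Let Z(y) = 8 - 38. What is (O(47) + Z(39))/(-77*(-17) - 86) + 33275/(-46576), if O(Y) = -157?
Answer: -49405037/56962448 ≈ -0.86733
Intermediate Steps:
Z(y) = -30
(O(47) + Z(39))/(-77*(-17) - 86) + 33275/(-46576) = (-157 - 30)/(-77*(-17) - 86) + 33275/(-46576) = -187/(1309 - 86) + 33275*(-1/46576) = -187/1223 - 33275/46576 = -49405037/56962448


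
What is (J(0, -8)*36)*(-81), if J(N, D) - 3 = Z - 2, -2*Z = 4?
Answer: 2916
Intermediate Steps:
Z = -2 (Z = -½*4 = -2)
J(N, D) = -1 (J(N, D) = 3 + (-2 - 2) = 3 - 4 = -1)
(J(0, -8)*36)*(-81) = -1*36*(-81) = -36*(-81) = 2916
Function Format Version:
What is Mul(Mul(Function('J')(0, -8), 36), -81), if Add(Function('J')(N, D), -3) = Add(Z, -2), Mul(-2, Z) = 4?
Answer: 2916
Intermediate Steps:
Z = -2 (Z = Mul(Rational(-1, 2), 4) = -2)
Function('J')(N, D) = -1 (Function('J')(N, D) = Add(3, Add(-2, -2)) = Add(3, -4) = -1)
Mul(Mul(Function('J')(0, -8), 36), -81) = Mul(Mul(-1, 36), -81) = Mul(-36, -81) = 2916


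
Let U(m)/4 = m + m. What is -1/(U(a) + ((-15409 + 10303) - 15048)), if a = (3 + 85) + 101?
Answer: 1/18642 ≈ 5.3642e-5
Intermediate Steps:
a = 189 (a = 88 + 101 = 189)
U(m) = 8*m (U(m) = 4*(m + m) = 4*(2*m) = 8*m)
-1/(U(a) + ((-15409 + 10303) - 15048)) = -1/(8*189 + ((-15409 + 10303) - 15048)) = -1/(1512 + (-5106 - 15048)) = -1/(1512 - 20154) = -1/(-18642) = -1*(-1/18642) = 1/18642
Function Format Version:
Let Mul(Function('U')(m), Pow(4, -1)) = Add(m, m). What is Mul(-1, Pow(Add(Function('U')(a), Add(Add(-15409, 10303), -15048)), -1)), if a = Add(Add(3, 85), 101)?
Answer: Rational(1, 18642) ≈ 5.3642e-5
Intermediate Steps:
a = 189 (a = Add(88, 101) = 189)
Function('U')(m) = Mul(8, m) (Function('U')(m) = Mul(4, Add(m, m)) = Mul(4, Mul(2, m)) = Mul(8, m))
Mul(-1, Pow(Add(Function('U')(a), Add(Add(-15409, 10303), -15048)), -1)) = Mul(-1, Pow(Add(Mul(8, 189), Add(Add(-15409, 10303), -15048)), -1)) = Mul(-1, Pow(Add(1512, Add(-5106, -15048)), -1)) = Mul(-1, Pow(Add(1512, -20154), -1)) = Mul(-1, Pow(-18642, -1)) = Mul(-1, Rational(-1, 18642)) = Rational(1, 18642)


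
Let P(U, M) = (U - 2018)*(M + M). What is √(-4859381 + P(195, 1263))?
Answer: I*√9464279 ≈ 3076.4*I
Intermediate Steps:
P(U, M) = 2*M*(-2018 + U) (P(U, M) = (-2018 + U)*(2*M) = 2*M*(-2018 + U))
√(-4859381 + P(195, 1263)) = √(-4859381 + 2*1263*(-2018 + 195)) = √(-4859381 + 2*1263*(-1823)) = √(-4859381 - 4604898) = √(-9464279) = I*√9464279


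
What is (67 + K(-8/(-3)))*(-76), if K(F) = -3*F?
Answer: -4484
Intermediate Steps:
(67 + K(-8/(-3)))*(-76) = (67 - (-24)/(-3))*(-76) = (67 - (-24)*(-1)/3)*(-76) = (67 - 3*8/3)*(-76) = (67 - 8)*(-76) = 59*(-76) = -4484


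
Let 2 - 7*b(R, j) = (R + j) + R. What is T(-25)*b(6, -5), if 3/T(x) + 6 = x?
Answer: 15/217 ≈ 0.069124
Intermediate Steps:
b(R, j) = 2/7 - 2*R/7 - j/7 (b(R, j) = 2/7 - ((R + j) + R)/7 = 2/7 - (j + 2*R)/7 = 2/7 + (-2*R/7 - j/7) = 2/7 - 2*R/7 - j/7)
T(x) = 3/(-6 + x)
T(-25)*b(6, -5) = (3/(-6 - 25))*(2/7 - 2/7*6 - ⅐*(-5)) = (3/(-31))*(2/7 - 12/7 + 5/7) = (3*(-1/31))*(-5/7) = -3/31*(-5/7) = 15/217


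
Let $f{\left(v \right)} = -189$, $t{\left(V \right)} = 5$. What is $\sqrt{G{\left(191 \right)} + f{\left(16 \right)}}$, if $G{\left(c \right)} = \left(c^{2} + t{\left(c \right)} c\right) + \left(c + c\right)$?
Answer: $3 \sqrt{4181} \approx 193.98$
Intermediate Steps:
$G{\left(c \right)} = c^{2} + 7 c$ ($G{\left(c \right)} = \left(c^{2} + 5 c\right) + \left(c + c\right) = \left(c^{2} + 5 c\right) + 2 c = c^{2} + 7 c$)
$\sqrt{G{\left(191 \right)} + f{\left(16 \right)}} = \sqrt{191 \left(7 + 191\right) - 189} = \sqrt{191 \cdot 198 - 189} = \sqrt{37818 - 189} = \sqrt{37629} = 3 \sqrt{4181}$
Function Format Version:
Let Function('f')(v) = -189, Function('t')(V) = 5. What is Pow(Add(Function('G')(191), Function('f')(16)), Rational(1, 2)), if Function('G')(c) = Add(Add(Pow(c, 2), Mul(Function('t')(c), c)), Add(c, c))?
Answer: Mul(3, Pow(4181, Rational(1, 2))) ≈ 193.98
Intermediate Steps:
Function('G')(c) = Add(Pow(c, 2), Mul(7, c)) (Function('G')(c) = Add(Add(Pow(c, 2), Mul(5, c)), Add(c, c)) = Add(Add(Pow(c, 2), Mul(5, c)), Mul(2, c)) = Add(Pow(c, 2), Mul(7, c)))
Pow(Add(Function('G')(191), Function('f')(16)), Rational(1, 2)) = Pow(Add(Mul(191, Add(7, 191)), -189), Rational(1, 2)) = Pow(Add(Mul(191, 198), -189), Rational(1, 2)) = Pow(Add(37818, -189), Rational(1, 2)) = Pow(37629, Rational(1, 2)) = Mul(3, Pow(4181, Rational(1, 2)))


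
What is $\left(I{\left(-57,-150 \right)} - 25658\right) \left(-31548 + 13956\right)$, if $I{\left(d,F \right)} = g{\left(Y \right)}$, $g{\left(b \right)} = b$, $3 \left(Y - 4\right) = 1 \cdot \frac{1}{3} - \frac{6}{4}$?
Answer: $\frac{1353936028}{3} \approx 4.5131 \cdot 10^{8}$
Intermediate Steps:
$Y = \frac{65}{18}$ ($Y = 4 + \frac{1 \cdot \frac{1}{3} - \frac{6}{4}}{3} = 4 + \frac{1 \cdot \frac{1}{3} - \frac{3}{2}}{3} = 4 + \frac{\frac{1}{3} - \frac{3}{2}}{3} = 4 + \frac{1}{3} \left(- \frac{7}{6}\right) = 4 - \frac{7}{18} = \frac{65}{18} \approx 3.6111$)
$I{\left(d,F \right)} = \frac{65}{18}$
$\left(I{\left(-57,-150 \right)} - 25658\right) \left(-31548 + 13956\right) = \left(\frac{65}{18} - 25658\right) \left(-31548 + 13956\right) = \left(- \frac{461779}{18}\right) \left(-17592\right) = \frac{1353936028}{3}$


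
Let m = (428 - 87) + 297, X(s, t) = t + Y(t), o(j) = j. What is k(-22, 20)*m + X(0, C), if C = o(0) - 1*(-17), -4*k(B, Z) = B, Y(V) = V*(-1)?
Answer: 3509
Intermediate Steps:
Y(V) = -V
k(B, Z) = -B/4
C = 17 (C = 0 - 1*(-17) = 0 + 17 = 17)
X(s, t) = 0 (X(s, t) = t - t = 0)
m = 638 (m = 341 + 297 = 638)
k(-22, 20)*m + X(0, C) = -¼*(-22)*638 + 0 = (11/2)*638 + 0 = 3509 + 0 = 3509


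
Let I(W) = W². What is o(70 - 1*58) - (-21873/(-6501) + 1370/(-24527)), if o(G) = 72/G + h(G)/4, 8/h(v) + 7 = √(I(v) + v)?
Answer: 16049646235/5687050963 + 4*√39/107 ≈ 3.0556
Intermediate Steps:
h(v) = 8/(-7 + √(v + v²)) (h(v) = 8/(-7 + √(v² + v)) = 8/(-7 + √(v + v²)))
o(G) = 2/(-7 + √(G*(1 + G))) + 72/G (o(G) = 72/G + (8/(-7 + √(G*(1 + G))))/4 = 72/G + (8/(-7 + √(G*(1 + G))))*(¼) = 72/G + 2/(-7 + √(G*(1 + G))) = 2/(-7 + √(G*(1 + G))) + 72/G)
o(70 - 1*58) - (-21873/(-6501) + 1370/(-24527)) = 2*(-252 + (70 - 1*58) + 36*√((70 - 1*58)*(1 + (70 - 1*58))))/((70 - 1*58)*(-7 + √((70 - 1*58)*(1 + (70 - 1*58))))) - (-21873/(-6501) + 1370/(-24527)) = 2*(-252 + (70 - 58) + 36*√((70 - 58)*(1 + (70 - 58))))/((70 - 58)*(-7 + √((70 - 58)*(1 + (70 - 58))))) - (-21873*(-1/6501) + 1370*(-1/24527)) = 2*(-252 + 12 + 36*√(12*(1 + 12)))/(12*(-7 + √(12*(1 + 12)))) - (7291/2167 - 1370/24527) = 2*(1/12)*(-252 + 12 + 36*√(12*13))/(-7 + √(12*13)) - 1*175857567/53150009 = 2*(1/12)*(-252 + 12 + 36*√156)/(-7 + √156) - 175857567/53150009 = 2*(1/12)*(-252 + 12 + 36*(2*√39))/(-7 + 2*√39) - 175857567/53150009 = 2*(1/12)*(-252 + 12 + 72*√39)/(-7 + 2*√39) - 175857567/53150009 = 2*(1/12)*(-240 + 72*√39)/(-7 + 2*√39) - 175857567/53150009 = (-240 + 72*√39)/(6*(-7 + 2*√39)) - 175857567/53150009 = -175857567/53150009 + (-240 + 72*√39)/(6*(-7 + 2*√39))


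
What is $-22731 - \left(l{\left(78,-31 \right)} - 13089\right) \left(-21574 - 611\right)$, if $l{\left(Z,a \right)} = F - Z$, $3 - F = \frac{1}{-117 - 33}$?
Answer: $- \frac{2920659231}{10} \approx -2.9207 \cdot 10^{8}$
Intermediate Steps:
$F = \frac{451}{150}$ ($F = 3 - \frac{1}{-117 - 33} = 3 - \frac{1}{-150} = 3 - - \frac{1}{150} = 3 + \frac{1}{150} = \frac{451}{150} \approx 3.0067$)
$l{\left(Z,a \right)} = \frac{451}{150} - Z$
$-22731 - \left(l{\left(78,-31 \right)} - 13089\right) \left(-21574 - 611\right) = -22731 - \left(\left(\frac{451}{150} - 78\right) - 13089\right) \left(-21574 - 611\right) = -22731 - \left(\left(\frac{451}{150} - 78\right) - 13089\right) \left(-22185\right) = -22731 - \left(- \frac{11249}{150} - 13089\right) \left(-22185\right) = -22731 - \left(- \frac{1974599}{150}\right) \left(-22185\right) = -22731 - \frac{2920431921}{10} = - \frac{2920659231}{10}$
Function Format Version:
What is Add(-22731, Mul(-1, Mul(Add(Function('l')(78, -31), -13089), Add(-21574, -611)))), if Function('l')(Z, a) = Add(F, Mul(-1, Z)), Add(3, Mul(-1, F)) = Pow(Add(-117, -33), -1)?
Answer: Rational(-2920659231, 10) ≈ -2.9207e+8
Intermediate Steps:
F = Rational(451, 150) (F = Add(3, Mul(-1, Pow(Add(-117, -33), -1))) = Add(3, Mul(-1, Pow(-150, -1))) = Add(3, Mul(-1, Rational(-1, 150))) = Add(3, Rational(1, 150)) = Rational(451, 150) ≈ 3.0067)
Function('l')(Z, a) = Add(Rational(451, 150), Mul(-1, Z))
Add(-22731, Mul(-1, Mul(Add(Function('l')(78, -31), -13089), Add(-21574, -611)))) = Add(-22731, Mul(-1, Mul(Add(Add(Rational(451, 150), Mul(-1, 78)), -13089), Add(-21574, -611)))) = Add(-22731, Mul(-1, Mul(Add(Add(Rational(451, 150), -78), -13089), -22185))) = Add(-22731, Mul(-1, Mul(Add(Rational(-11249, 150), -13089), -22185))) = Add(-22731, Mul(-1, Mul(Rational(-1974599, 150), -22185))) = Add(-22731, Mul(-1, Rational(2920431921, 10))) = Add(-22731, Rational(-2920431921, 10)) = Rational(-2920659231, 10)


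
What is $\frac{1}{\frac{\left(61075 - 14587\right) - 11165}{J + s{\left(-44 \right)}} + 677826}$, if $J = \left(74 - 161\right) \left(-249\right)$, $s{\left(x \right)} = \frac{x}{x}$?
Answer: $\frac{21664}{14684457787} \approx 1.4753 \cdot 10^{-6}$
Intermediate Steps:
$s{\left(x \right)} = 1$
$J = 21663$ ($J = \left(-87\right) \left(-249\right) = 21663$)
$\frac{1}{\frac{\left(61075 - 14587\right) - 11165}{J + s{\left(-44 \right)}} + 677826} = \frac{1}{\frac{\left(61075 - 14587\right) - 11165}{21663 + 1} + 677826} = \frac{1}{\frac{46488 - 11165}{21664} + 677826} = \frac{1}{35323 \cdot \frac{1}{21664} + 677826} = \frac{1}{\frac{35323}{21664} + 677826} = \frac{1}{\frac{14684457787}{21664}} = \frac{21664}{14684457787}$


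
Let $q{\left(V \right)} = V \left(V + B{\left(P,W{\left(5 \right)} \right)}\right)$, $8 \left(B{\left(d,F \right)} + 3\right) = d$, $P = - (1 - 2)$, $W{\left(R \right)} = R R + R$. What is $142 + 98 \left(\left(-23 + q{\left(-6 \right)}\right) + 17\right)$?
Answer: $\frac{9545}{2} \approx 4772.5$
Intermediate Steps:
$W{\left(R \right)} = R + R^{2}$ ($W{\left(R \right)} = R^{2} + R = R + R^{2}$)
$P = 1$ ($P = \left(-1\right) \left(-1\right) = 1$)
$B{\left(d,F \right)} = -3 + \frac{d}{8}$
$q{\left(V \right)} = V \left(- \frac{23}{8} + V\right)$ ($q{\left(V \right)} = V \left(V + \left(-3 + \frac{1}{8} \cdot 1\right)\right) = V \left(V + \left(-3 + \frac{1}{8}\right)\right) = V \left(V - \frac{23}{8}\right) = V \left(- \frac{23}{8} + V\right)$)
$142 + 98 \left(\left(-23 + q{\left(-6 \right)}\right) + 17\right) = 142 + 98 \left(\left(-23 + \frac{1}{8} \left(-6\right) \left(-23 + 8 \left(-6\right)\right)\right) + 17\right) = 142 + 98 \left(\left(-23 + \frac{1}{8} \left(-6\right) \left(-23 - 48\right)\right) + 17\right) = 142 + 98 \left(\left(-23 + \frac{1}{8} \left(-6\right) \left(-71\right)\right) + 17\right) = 142 + 98 \left(\left(-23 + \frac{213}{4}\right) + 17\right) = 142 + 98 \left(\frac{121}{4} + 17\right) = 142 + 98 \cdot \frac{189}{4} = 142 + \frac{9261}{2} = \frac{9545}{2}$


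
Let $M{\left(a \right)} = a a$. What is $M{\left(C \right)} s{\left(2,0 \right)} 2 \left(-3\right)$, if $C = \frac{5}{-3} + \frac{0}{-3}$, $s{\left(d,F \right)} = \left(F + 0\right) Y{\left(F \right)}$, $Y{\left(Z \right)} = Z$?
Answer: $0$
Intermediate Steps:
$s{\left(d,F \right)} = F^{2}$ ($s{\left(d,F \right)} = \left(F + 0\right) F = F F = F^{2}$)
$C = - \frac{5}{3}$ ($C = 5 \left(- \frac{1}{3}\right) + 0 \left(- \frac{1}{3}\right) = - \frac{5}{3} + 0 = - \frac{5}{3} \approx -1.6667$)
$M{\left(a \right)} = a^{2}$
$M{\left(C \right)} s{\left(2,0 \right)} 2 \left(-3\right) = \left(- \frac{5}{3}\right)^{2} \cdot 0^{2} \cdot 2 \left(-3\right) = \frac{25}{9} \cdot 0 \left(-6\right) = 0 \left(-6\right) = 0$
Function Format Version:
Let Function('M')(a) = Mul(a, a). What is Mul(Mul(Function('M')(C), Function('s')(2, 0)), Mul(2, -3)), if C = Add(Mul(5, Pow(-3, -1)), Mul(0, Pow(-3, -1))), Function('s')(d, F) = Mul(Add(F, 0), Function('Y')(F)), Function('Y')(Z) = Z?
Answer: 0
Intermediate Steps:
Function('s')(d, F) = Pow(F, 2) (Function('s')(d, F) = Mul(Add(F, 0), F) = Mul(F, F) = Pow(F, 2))
C = Rational(-5, 3) (C = Add(Mul(5, Rational(-1, 3)), Mul(0, Rational(-1, 3))) = Add(Rational(-5, 3), 0) = Rational(-5, 3) ≈ -1.6667)
Function('M')(a) = Pow(a, 2)
Mul(Mul(Function('M')(C), Function('s')(2, 0)), Mul(2, -3)) = Mul(Mul(Pow(Rational(-5, 3), 2), Pow(0, 2)), Mul(2, -3)) = Mul(Mul(Rational(25, 9), 0), -6) = Mul(0, -6) = 0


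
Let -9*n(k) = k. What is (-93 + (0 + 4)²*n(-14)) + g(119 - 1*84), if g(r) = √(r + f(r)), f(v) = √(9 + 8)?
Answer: -613/9 + √(35 + √17) ≈ -61.856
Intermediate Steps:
f(v) = √17
n(k) = -k/9
g(r) = √(r + √17)
(-93 + (0 + 4)²*n(-14)) + g(119 - 1*84) = (-93 + (0 + 4)²*(-⅑*(-14))) + √((119 - 1*84) + √17) = (-93 + 4²*(14/9)) + √((119 - 84) + √17) = (-93 + 16*(14/9)) + √(35 + √17) = (-93 + 224/9) + √(35 + √17) = -613/9 + √(35 + √17)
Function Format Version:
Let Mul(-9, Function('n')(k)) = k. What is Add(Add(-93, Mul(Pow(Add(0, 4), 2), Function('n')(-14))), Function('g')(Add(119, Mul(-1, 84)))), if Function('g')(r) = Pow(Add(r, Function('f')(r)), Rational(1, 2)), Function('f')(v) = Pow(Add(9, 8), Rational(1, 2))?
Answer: Add(Rational(-613, 9), Pow(Add(35, Pow(17, Rational(1, 2))), Rational(1, 2))) ≈ -61.856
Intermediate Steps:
Function('f')(v) = Pow(17, Rational(1, 2))
Function('n')(k) = Mul(Rational(-1, 9), k)
Function('g')(r) = Pow(Add(r, Pow(17, Rational(1, 2))), Rational(1, 2))
Add(Add(-93, Mul(Pow(Add(0, 4), 2), Function('n')(-14))), Function('g')(Add(119, Mul(-1, 84)))) = Add(Add(-93, Mul(Pow(Add(0, 4), 2), Mul(Rational(-1, 9), -14))), Pow(Add(Add(119, Mul(-1, 84)), Pow(17, Rational(1, 2))), Rational(1, 2))) = Add(Add(-93, Mul(Pow(4, 2), Rational(14, 9))), Pow(Add(Add(119, -84), Pow(17, Rational(1, 2))), Rational(1, 2))) = Add(Add(-93, Mul(16, Rational(14, 9))), Pow(Add(35, Pow(17, Rational(1, 2))), Rational(1, 2))) = Add(Add(-93, Rational(224, 9)), Pow(Add(35, Pow(17, Rational(1, 2))), Rational(1, 2))) = Add(Rational(-613, 9), Pow(Add(35, Pow(17, Rational(1, 2))), Rational(1, 2)))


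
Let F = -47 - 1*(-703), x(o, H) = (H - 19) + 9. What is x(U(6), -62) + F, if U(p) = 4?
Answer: 584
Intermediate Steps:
x(o, H) = -10 + H (x(o, H) = (-19 + H) + 9 = -10 + H)
F = 656 (F = -47 + 703 = 656)
x(U(6), -62) + F = (-10 - 62) + 656 = -72 + 656 = 584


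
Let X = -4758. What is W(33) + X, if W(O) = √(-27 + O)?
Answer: -4758 + √6 ≈ -4755.5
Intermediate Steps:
W(33) + X = √(-27 + 33) - 4758 = √6 - 4758 = -4758 + √6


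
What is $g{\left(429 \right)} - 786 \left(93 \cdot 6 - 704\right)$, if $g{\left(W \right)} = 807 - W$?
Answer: $115134$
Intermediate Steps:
$g{\left(429 \right)} - 786 \left(93 \cdot 6 - 704\right) = \left(807 - 429\right) - 786 \left(93 \cdot 6 - 704\right) = \left(807 - 429\right) - 786 \left(558 - 704\right) = 378 - -114756 = 378 + 114756 = 115134$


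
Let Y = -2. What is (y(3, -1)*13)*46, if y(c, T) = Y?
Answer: -1196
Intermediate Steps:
y(c, T) = -2
(y(3, -1)*13)*46 = -2*13*46 = -26*46 = -1196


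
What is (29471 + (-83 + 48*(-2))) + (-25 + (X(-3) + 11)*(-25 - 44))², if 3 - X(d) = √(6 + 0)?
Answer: 1039939 - 136758*√6 ≈ 7.0495e+5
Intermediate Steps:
X(d) = 3 - √6 (X(d) = 3 - √(6 + 0) = 3 - √6)
(29471 + (-83 + 48*(-2))) + (-25 + (X(-3) + 11)*(-25 - 44))² = (29471 + (-83 + 48*(-2))) + (-25 + ((3 - √6) + 11)*(-25 - 44))² = (29471 + (-83 - 96)) + (-25 + (14 - √6)*(-69))² = (29471 - 179) + (-25 + (-966 + 69*√6))² = 29292 + (-991 + 69*√6)²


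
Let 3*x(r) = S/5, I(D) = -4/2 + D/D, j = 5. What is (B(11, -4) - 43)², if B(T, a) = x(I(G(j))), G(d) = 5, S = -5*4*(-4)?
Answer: 12769/9 ≈ 1418.8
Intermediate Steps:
S = 80 (S = -20*(-4) = 80)
I(D) = -1 (I(D) = -4*½ + 1 = -2 + 1 = -1)
x(r) = 16/3 (x(r) = (80/5)/3 = (80*(⅕))/3 = (⅓)*16 = 16/3)
B(T, a) = 16/3
(B(11, -4) - 43)² = (16/3 - 43)² = (-113/3)² = 12769/9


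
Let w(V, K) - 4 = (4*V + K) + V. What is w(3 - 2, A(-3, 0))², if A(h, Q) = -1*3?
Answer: 36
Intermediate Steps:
A(h, Q) = -3
w(V, K) = 4 + K + 5*V (w(V, K) = 4 + ((4*V + K) + V) = 4 + ((K + 4*V) + V) = 4 + (K + 5*V) = 4 + K + 5*V)
w(3 - 2, A(-3, 0))² = (4 - 3 + 5*(3 - 2))² = (4 - 3 + 5*1)² = (4 - 3 + 5)² = 6² = 36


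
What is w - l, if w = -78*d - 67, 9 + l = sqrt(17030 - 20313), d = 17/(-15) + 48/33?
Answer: -4568/55 - 7*I*sqrt(67) ≈ -83.055 - 57.297*I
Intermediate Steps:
d = 53/165 (d = 17*(-1/15) + 48*(1/33) = -17/15 + 16/11 = 53/165 ≈ 0.32121)
l = -9 + 7*I*sqrt(67) (l = -9 + sqrt(17030 - 20313) = -9 + sqrt(-3283) = -9 + 7*I*sqrt(67) ≈ -9.0 + 57.297*I)
w = -5063/55 (w = -78*53/165 - 67 = -1378/55 - 67 = -5063/55 ≈ -92.055)
w - l = -5063/55 - (-9 + 7*I*sqrt(67)) = -5063/55 + (9 - 7*I*sqrt(67)) = -4568/55 - 7*I*sqrt(67)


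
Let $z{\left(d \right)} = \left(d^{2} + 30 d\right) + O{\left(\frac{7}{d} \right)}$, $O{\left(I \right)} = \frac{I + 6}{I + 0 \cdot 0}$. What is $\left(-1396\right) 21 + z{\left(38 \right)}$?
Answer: $- \frac{186889}{7} \approx -26698.0$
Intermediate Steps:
$O{\left(I \right)} = \frac{6 + I}{I}$ ($O{\left(I \right)} = \frac{6 + I}{I + 0} = \frac{6 + I}{I}$)
$z{\left(d \right)} = d^{2} + 30 d + \frac{d \left(6 + \frac{7}{d}\right)}{7}$ ($z{\left(d \right)} = \left(d^{2} + 30 d\right) + \frac{6 + \frac{7}{d}}{7 \frac{1}{d}} = \left(d^{2} + 30 d\right) + \frac{d}{7} \left(6 + \frac{7}{d}\right) = \left(d^{2} + 30 d\right) + \frac{d \left(6 + \frac{7}{d}\right)}{7} = d^{2} + 30 d + \frac{d \left(6 + \frac{7}{d}\right)}{7}$)
$\left(-1396\right) 21 + z{\left(38 \right)} = \left(-1396\right) 21 + \left(1 + 38^{2} + \frac{216}{7} \cdot 38\right) = -29316 + \left(1 + 1444 + \frac{8208}{7}\right) = -29316 + \frac{18323}{7} = - \frac{186889}{7}$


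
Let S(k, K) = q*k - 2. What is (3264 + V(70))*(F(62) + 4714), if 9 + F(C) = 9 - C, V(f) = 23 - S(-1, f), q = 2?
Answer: 15309732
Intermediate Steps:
S(k, K) = -2 + 2*k (S(k, K) = 2*k - 2 = -2 + 2*k)
V(f) = 27 (V(f) = 23 - (-2 + 2*(-1)) = 23 - (-2 - 2) = 23 - 1*(-4) = 23 + 4 = 27)
F(C) = -C (F(C) = -9 + (9 - C) = -C)
(3264 + V(70))*(F(62) + 4714) = (3264 + 27)*(-1*62 + 4714) = 3291*(-62 + 4714) = 3291*4652 = 15309732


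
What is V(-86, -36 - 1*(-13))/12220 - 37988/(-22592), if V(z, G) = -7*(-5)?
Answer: 5812551/3450928 ≈ 1.6843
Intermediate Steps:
V(z, G) = 35
V(-86, -36 - 1*(-13))/12220 - 37988/(-22592) = 35/12220 - 37988/(-22592) = 35*(1/12220) - 37988*(-1/22592) = 7/2444 + 9497/5648 = 5812551/3450928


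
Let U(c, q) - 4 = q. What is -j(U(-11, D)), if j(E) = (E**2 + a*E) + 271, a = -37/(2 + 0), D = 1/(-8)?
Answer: -13717/64 ≈ -214.33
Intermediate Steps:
D = -1/8 ≈ -0.12500
U(c, q) = 4 + q
a = -37/2 ≈ -18.500
j(E) = 271 + E**2 - 37*E/2 (j(E) = (E**2 - 37*E/2) + 271 = 271 + E**2 - 37*E/2)
-j(U(-11, D)) = -(271 + (4 - 1/8)**2 - 37*(4 - 1/8)/2) = -(271 + (31/8)**2 - 37/2*31/8) = -(271 + 961/64 - 1147/16) = -1*13717/64 = -13717/64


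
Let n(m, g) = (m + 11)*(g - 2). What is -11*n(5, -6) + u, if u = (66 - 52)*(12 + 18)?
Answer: 1828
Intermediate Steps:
u = 420 (u = 14*30 = 420)
n(m, g) = (-2 + g)*(11 + m) (n(m, g) = (11 + m)*(-2 + g) = (-2 + g)*(11 + m))
-11*n(5, -6) + u = -11*(-22 - 2*5 + 11*(-6) - 6*5) + 420 = -11*(-22 - 10 - 66 - 30) + 420 = -11*(-128) + 420 = 1408 + 420 = 1828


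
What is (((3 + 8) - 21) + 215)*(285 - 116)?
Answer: 34645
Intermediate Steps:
(((3 + 8) - 21) + 215)*(285 - 116) = ((11 - 21) + 215)*169 = (-10 + 215)*169 = 205*169 = 34645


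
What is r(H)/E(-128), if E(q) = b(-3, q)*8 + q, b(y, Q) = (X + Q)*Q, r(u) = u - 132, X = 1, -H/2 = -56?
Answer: -1/6496 ≈ -0.00015394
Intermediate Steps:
H = 112 (H = -2*(-56) = 112)
r(u) = -132 + u
b(y, Q) = Q*(1 + Q) (b(y, Q) = (1 + Q)*Q = Q*(1 + Q))
E(q) = q + 8*q*(1 + q) (E(q) = (q*(1 + q))*8 + q = 8*q*(1 + q) + q = q + 8*q*(1 + q))
r(H)/E(-128) = (-132 + 112)/((-128*(9 + 8*(-128)))) = -20*(-1/(128*(9 - 1024))) = -20/((-128*(-1015))) = -20/129920 = -20*1/129920 = -1/6496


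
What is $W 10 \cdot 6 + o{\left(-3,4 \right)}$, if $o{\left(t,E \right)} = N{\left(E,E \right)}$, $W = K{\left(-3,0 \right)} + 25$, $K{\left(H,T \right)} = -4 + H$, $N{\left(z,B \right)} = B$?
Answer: $1084$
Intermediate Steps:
$W = 18$ ($W = \left(-4 - 3\right) + 25 = -7 + 25 = 18$)
$o{\left(t,E \right)} = E$
$W 10 \cdot 6 + o{\left(-3,4 \right)} = 18 \cdot 10 \cdot 6 + 4 = 18 \cdot 60 + 4 = 1080 + 4 = 1084$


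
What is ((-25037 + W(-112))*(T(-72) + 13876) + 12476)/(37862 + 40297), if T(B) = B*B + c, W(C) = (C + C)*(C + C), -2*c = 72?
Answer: 478256812/78159 ≈ 6119.0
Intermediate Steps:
c = -36 (c = -½*72 = -36)
W(C) = 4*C² (W(C) = (2*C)*(2*C) = 4*C²)
T(B) = -36 + B² (T(B) = B*B - 36 = B² - 36 = -36 + B²)
((-25037 + W(-112))*(T(-72) + 13876) + 12476)/(37862 + 40297) = ((-25037 + 4*(-112)²)*((-36 + (-72)²) + 13876) + 12476)/(37862 + 40297) = ((-25037 + 4*12544)*((-36 + 5184) + 13876) + 12476)/78159 = ((-25037 + 50176)*(5148 + 13876) + 12476)*(1/78159) = (25139*19024 + 12476)*(1/78159) = (478244336 + 12476)*(1/78159) = 478256812*(1/78159) = 478256812/78159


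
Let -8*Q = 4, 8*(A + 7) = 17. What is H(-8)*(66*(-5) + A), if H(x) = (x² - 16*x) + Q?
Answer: -1026057/16 ≈ -64129.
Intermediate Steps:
A = -39/8 (A = -7 + (⅛)*17 = -7 + 17/8 = -39/8 ≈ -4.8750)
Q = -½ (Q = -⅛*4 = -½ ≈ -0.50000)
H(x) = -½ + x² - 16*x (H(x) = (x² - 16*x) - ½ = -½ + x² - 16*x)
H(-8)*(66*(-5) + A) = (-½ + (-8)² - 16*(-8))*(66*(-5) - 39/8) = (-½ + 64 + 128)*(-330 - 39/8) = (383/2)*(-2679/8) = -1026057/16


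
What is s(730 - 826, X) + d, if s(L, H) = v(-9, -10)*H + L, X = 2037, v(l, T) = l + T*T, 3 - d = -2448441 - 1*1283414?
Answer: 3917129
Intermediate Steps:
d = 3731858 (d = 3 - (-2448441 - 1*1283414) = 3 - (-2448441 - 1283414) = 3 - 1*(-3731855) = 3 + 3731855 = 3731858)
v(l, T) = l + T²
s(L, H) = L + 91*H (s(L, H) = (-9 + (-10)²)*H + L = (-9 + 100)*H + L = 91*H + L = L + 91*H)
s(730 - 826, X) + d = ((730 - 826) + 91*2037) + 3731858 = (-96 + 185367) + 3731858 = 185271 + 3731858 = 3917129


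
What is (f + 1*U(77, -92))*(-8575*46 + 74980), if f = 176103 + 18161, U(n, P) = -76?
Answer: -62037240360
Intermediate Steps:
f = 194264
(f + 1*U(77, -92))*(-8575*46 + 74980) = (194264 + 1*(-76))*(-8575*46 + 74980) = (194264 - 76)*(-394450 + 74980) = 194188*(-319470) = -62037240360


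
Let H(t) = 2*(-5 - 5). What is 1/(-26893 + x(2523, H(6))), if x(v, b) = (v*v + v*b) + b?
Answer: 1/6288156 ≈ 1.5903e-7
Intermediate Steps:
H(t) = -20 (H(t) = 2*(-10) = -20)
x(v, b) = b + v² + b*v (x(v, b) = (v² + b*v) + b = b + v² + b*v)
1/(-26893 + x(2523, H(6))) = 1/(-26893 + (-20 + 2523² - 20*2523)) = 1/(-26893 + (-20 + 6365529 - 50460)) = 1/(-26893 + 6315049) = 1/6288156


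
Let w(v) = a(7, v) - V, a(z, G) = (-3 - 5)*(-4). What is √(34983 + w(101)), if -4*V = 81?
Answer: √140141/2 ≈ 187.18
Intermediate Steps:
V = -81/4 (V = -¼*81 = -81/4 ≈ -20.250)
a(z, G) = 32 (a(z, G) = -8*(-4) = 32)
w(v) = 209/4 (w(v) = 32 - 1*(-81/4) = 32 + 81/4 = 209/4)
√(34983 + w(101)) = √(34983 + 209/4) = √(140141/4) = √140141/2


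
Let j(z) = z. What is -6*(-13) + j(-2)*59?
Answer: -40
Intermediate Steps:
-6*(-13) + j(-2)*59 = -6*(-13) - 2*59 = 78 - 118 = -40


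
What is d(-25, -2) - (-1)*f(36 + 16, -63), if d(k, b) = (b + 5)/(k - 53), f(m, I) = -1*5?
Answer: -131/26 ≈ -5.0385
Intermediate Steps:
f(m, I) = -5
d(k, b) = (5 + b)/(-53 + k)
d(-25, -2) - (-1)*f(36 + 16, -63) = (5 - 2)/(-53 - 25) - (-1)*(-5) = 3/(-78) - 1*5 = -1/78*3 - 5 = -1/26 - 5 = -131/26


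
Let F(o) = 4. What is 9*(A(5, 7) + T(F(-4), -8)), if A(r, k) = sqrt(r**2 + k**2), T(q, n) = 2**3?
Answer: 72 + 9*sqrt(74) ≈ 149.42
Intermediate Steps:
T(q, n) = 8
A(r, k) = sqrt(k**2 + r**2)
9*(A(5, 7) + T(F(-4), -8)) = 9*(sqrt(7**2 + 5**2) + 8) = 9*(sqrt(49 + 25) + 8) = 9*(sqrt(74) + 8) = 9*(8 + sqrt(74)) = 72 + 9*sqrt(74)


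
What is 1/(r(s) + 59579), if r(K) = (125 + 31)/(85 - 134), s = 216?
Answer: 49/2919215 ≈ 1.6785e-5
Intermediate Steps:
r(K) = -156/49 (r(K) = 156/(-49) = 156*(-1/49) = -156/49)
1/(r(s) + 59579) = 1/(-156/49 + 59579) = 1/(2919215/49) = 49/2919215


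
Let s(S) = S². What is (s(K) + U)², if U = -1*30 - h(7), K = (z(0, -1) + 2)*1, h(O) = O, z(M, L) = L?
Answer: 1296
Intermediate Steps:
K = 1 (K = (-1 + 2)*1 = 1*1 = 1)
U = -37 (U = -1*30 - 1*7 = -30 - 7 = -37)
(s(K) + U)² = (1² - 37)² = (1 - 37)² = (-36)² = 1296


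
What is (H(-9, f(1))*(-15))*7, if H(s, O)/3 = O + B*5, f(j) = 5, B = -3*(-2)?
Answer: -11025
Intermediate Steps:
B = 6
H(s, O) = 90 + 3*O (H(s, O) = 3*(O + 6*5) = 3*(O + 30) = 3*(30 + O) = 90 + 3*O)
(H(-9, f(1))*(-15))*7 = ((90 + 3*5)*(-15))*7 = ((90 + 15)*(-15))*7 = (105*(-15))*7 = -1575*7 = -11025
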